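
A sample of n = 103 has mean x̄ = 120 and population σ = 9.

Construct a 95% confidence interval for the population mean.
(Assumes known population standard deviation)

Confidence level: 95%, α = 0.05
z_0.025 = 1.960
SE = σ/√n = 9/√103 = 0.8868
Margin of error = 1.960 × 0.8868 = 1.7381
CI: x̄ ± margin = 120 ± 1.7381
CI: (118.2619, 121.7381)

Answer: (118.2619, 121.7381)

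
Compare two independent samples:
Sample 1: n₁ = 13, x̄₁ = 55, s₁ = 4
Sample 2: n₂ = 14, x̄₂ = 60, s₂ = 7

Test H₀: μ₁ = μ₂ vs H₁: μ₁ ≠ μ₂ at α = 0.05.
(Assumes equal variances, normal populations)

Pooled variance: s²_p = [12×4² + 13×7²]/(25) = 33.1600
s_p = 5.7585
SE = s_p×√(1/n₁ + 1/n₂) = 5.7585×√(1/13 + 1/14) = 2.2180
t = (x̄₁ - x̄₂)/SE = (55 - 60)/2.2180 = -2.2543
df = 25, t-critical = ±2.060
Decision: reject H₀

Answer: t = -2.2543, reject H₀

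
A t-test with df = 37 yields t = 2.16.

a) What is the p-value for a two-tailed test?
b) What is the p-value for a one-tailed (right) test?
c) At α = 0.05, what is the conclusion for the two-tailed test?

Using t-distribution with df = 37:
a) Two-tailed: p = 2×P(T > 2.16) = 0.0373
b) One-tailed: p = P(T > 2.16) = 0.0187
c) 0.0373 < 0.05, reject H₀

Answer: a) 0.0373, b) 0.0187, c) reject H₀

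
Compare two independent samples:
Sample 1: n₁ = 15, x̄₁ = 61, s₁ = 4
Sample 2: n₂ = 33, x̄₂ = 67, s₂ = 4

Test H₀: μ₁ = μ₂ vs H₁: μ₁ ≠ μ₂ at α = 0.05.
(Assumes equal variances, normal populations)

Answer: t = -4.8170, reject H₀

Derivation:
Pooled variance: s²_p = [14×4² + 32×4²]/(46) = 16.0000
s_p = 4.0000
SE = s_p×√(1/n₁ + 1/n₂) = 4.0000×√(1/15 + 1/33) = 1.2456
t = (x̄₁ - x̄₂)/SE = (61 - 67)/1.2456 = -4.8170
df = 46, t-critical = ±2.013
Decision: reject H₀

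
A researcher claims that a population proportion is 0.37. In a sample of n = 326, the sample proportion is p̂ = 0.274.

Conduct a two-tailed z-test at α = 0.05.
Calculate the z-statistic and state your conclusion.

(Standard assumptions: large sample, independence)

Answer: z = -3.5901, reject H₀

Derivation:
H₀: p = 0.37, H₁: p ≠ 0.37
Standard error: SE = √(p₀(1-p₀)/n) = √(0.37×0.63/326) = 0.026740
z-statistic: z = (p̂ - p₀)/SE = (0.274 - 0.37)/0.026740 = -3.5901
Critical value: z_0.025 = ±1.960
p-value = 0.0003
Decision: reject H₀ at α = 0.05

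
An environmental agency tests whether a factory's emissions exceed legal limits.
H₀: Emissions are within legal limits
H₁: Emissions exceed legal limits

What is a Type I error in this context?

Answer: Citing a compliant factory for excess emissions

Derivation:
A Type I error (probability α) occurs when we reject a true H₀.
A Type II error (probability β) occurs when we fail to reject a false H₀.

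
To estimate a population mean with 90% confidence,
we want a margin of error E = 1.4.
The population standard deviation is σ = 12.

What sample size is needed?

Answer: n = 199

Derivation:
z_0.05 = 1.645
n = (z×σ/E)² = (1.645×12/1.4)²
n = 198.8100
Round up: n = 199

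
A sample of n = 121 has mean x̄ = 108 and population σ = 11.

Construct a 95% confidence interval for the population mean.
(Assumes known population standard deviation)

Answer: (106.0400, 109.9600)

Derivation:
Confidence level: 95%, α = 0.05
z_0.025 = 1.960
SE = σ/√n = 11/√121 = 1.0000
Margin of error = 1.960 × 1.0000 = 1.9600
CI: x̄ ± margin = 108 ± 1.9600
CI: (106.0400, 109.9600)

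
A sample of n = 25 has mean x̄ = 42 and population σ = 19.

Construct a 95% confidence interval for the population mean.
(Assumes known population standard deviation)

Confidence level: 95%, α = 0.05
z_0.025 = 1.960
SE = σ/√n = 19/√25 = 3.8000
Margin of error = 1.960 × 3.8000 = 7.4480
CI: x̄ ± margin = 42 ± 7.4480
CI: (34.5520, 49.4480)

Answer: (34.5520, 49.4480)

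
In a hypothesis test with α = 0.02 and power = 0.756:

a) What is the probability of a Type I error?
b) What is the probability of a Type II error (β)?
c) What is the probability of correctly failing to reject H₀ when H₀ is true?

a) Type I error probability = α = 0.02
b) Power = P(reject H₀ | H₁ true) = 1 - β = 0.756, so Type II error probability = β = 1 - Power = 0.244
c) P(fail to reject H₀ | H₀ true) = 1 - α = 0.98

Answer: a) 0.02, b) 0.244, c) 0.98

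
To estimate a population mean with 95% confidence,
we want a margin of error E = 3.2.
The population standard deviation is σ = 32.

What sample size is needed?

z_0.025 = 1.960
n = (z×σ/E)² = (1.960×32/3.2)²
n = 384.1600
Round up: n = 385

Answer: n = 385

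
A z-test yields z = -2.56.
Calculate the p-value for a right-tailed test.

For z = -2.56:
p = P(Z > -2.56) = 1 - Φ(-2.56) = 0.9948

Answer: p-value ≈ 0.9948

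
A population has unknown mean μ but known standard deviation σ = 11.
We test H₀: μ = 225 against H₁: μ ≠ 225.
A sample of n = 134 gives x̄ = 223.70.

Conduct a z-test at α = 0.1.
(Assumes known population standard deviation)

Standard error: SE = σ/√n = 11/√134 = 0.9503
z-statistic: z = (x̄ - μ₀)/SE = (223.70 - 225)/0.9503 = -1.3680
Critical value: ±1.645
p-value = 0.1713
Decision: fail to reject H₀

Answer: z = -1.3680, fail to reject H₀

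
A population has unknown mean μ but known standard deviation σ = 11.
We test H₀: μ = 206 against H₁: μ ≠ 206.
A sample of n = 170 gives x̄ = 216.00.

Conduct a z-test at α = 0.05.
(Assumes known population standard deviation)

Standard error: SE = σ/√n = 11/√170 = 0.8437
z-statistic: z = (x̄ - μ₀)/SE = (216.00 - 206)/0.8437 = 11.8526
Critical value: ±1.960
p-value < 0.0001
Decision: reject H₀

Answer: z = 11.8526, reject H₀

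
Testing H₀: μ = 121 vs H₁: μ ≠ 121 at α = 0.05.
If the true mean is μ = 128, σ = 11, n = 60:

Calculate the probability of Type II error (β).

Answer: β ≈ 0.0015

Derivation:
SE = σ/√n = 11/√60 = 1.4201
Critical values: μ₀ ± z_0.025×SE = 121 ± 1.960×1.4201
Acceptance region: (118.2166, 123.7834)
Under H₁ (μ = 128): z_high = (123.7834 - 128)/1.4201 = -2.9692, z_low = (118.2166 - 128)/1.4201 = -6.8892
β = P(not reject | H₁) = Φ(-2.9692) - Φ(-6.8892) ≈ 0.0015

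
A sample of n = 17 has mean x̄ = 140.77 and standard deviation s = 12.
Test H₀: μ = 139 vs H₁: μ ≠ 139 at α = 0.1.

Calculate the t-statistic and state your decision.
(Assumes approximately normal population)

df = n - 1 = 16
SE = s/√n = 12/√17 = 2.9104
t = (x̄ - μ₀)/SE = (140.77 - 139)/2.9104 = 0.6082
Critical value: t_{0.05,16} = ±1.746
p-value ≈ 0.5516
Decision: fail to reject H₀

Answer: t = 0.6082, fail to reject H₀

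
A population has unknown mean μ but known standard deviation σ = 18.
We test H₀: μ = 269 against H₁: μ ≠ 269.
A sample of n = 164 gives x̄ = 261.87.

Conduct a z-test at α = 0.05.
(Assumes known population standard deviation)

Answer: z = -5.0726, reject H₀

Derivation:
Standard error: SE = σ/√n = 18/√164 = 1.4056
z-statistic: z = (x̄ - μ₀)/SE = (261.87 - 269)/1.4056 = -5.0726
Critical value: ±1.960
p-value < 0.0001
Decision: reject H₀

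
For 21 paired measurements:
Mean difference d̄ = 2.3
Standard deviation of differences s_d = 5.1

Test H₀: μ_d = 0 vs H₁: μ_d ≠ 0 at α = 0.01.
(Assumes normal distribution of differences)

df = n - 1 = 20
SE = s_d/√n = 5.1/√21 = 1.1129
t = d̄/SE = 2.3/1.1129 = 2.0667
Critical value: t_{0.005,20} = ±2.845
p-value ≈ 0.0520
Decision: fail to reject H₀

Answer: t = 2.0667, fail to reject H₀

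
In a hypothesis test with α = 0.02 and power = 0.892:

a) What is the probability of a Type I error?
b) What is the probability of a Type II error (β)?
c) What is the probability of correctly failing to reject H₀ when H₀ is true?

a) Type I error probability = α = 0.02
b) Power = P(reject H₀ | H₁ true) = 1 - β = 0.892, so Type II error probability = β = 1 - Power = 0.108
c) P(fail to reject H₀ | H₀ true) = 1 - α = 0.98

Answer: a) 0.02, b) 0.108, c) 0.98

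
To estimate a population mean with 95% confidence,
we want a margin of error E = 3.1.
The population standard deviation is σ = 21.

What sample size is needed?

Answer: n = 177

Derivation:
z_0.025 = 1.960
n = (z×σ/E)² = (1.960×21/3.1)²
n = 176.2899
Round up: n = 177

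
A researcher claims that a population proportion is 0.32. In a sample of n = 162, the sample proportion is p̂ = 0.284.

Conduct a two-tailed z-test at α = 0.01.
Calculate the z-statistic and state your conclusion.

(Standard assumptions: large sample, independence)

Answer: z = -0.9823, fail to reject H₀

Derivation:
H₀: p = 0.32, H₁: p ≠ 0.32
Standard error: SE = √(p₀(1-p₀)/n) = √(0.32×0.68/162) = 0.036650
z-statistic: z = (p̂ - p₀)/SE = (0.284 - 0.32)/0.036650 = -0.9823
Critical value: z_0.005 = ±2.576
p-value = 0.3260
Decision: fail to reject H₀ at α = 0.01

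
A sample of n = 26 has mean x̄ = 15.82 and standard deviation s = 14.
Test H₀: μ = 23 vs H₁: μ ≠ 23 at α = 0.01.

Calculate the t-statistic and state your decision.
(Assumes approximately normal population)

df = n - 1 = 25
SE = s/√n = 14/√26 = 2.7456
t = (x̄ - μ₀)/SE = (15.82 - 23)/2.7456 = -2.6151
Critical value: t_{0.005,25} = ±2.787
p-value ≈ 0.0149
Decision: fail to reject H₀

Answer: t = -2.6151, fail to reject H₀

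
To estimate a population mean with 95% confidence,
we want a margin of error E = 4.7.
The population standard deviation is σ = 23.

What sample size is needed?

z_0.025 = 1.960
n = (z×σ/E)² = (1.960×23/4.7)²
n = 91.9967
Round up: n = 92

Answer: n = 92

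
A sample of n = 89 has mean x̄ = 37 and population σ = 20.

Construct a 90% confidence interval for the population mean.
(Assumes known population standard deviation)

Answer: (33.5126, 40.4874)

Derivation:
Confidence level: 90%, α = 0.1
z_0.05 = 1.645
SE = σ/√n = 20/√89 = 2.1200
Margin of error = 1.645 × 2.1200 = 3.4874
CI: x̄ ± margin = 37 ± 3.4874
CI: (33.5126, 40.4874)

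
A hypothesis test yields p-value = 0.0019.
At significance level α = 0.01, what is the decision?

Compare p-value to α:
0.0019 < 0.01
Decision: reject H₀

Answer: reject H₀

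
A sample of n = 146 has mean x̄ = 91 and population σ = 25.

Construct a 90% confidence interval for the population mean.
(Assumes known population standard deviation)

Answer: (87.5965, 94.4035)

Derivation:
Confidence level: 90%, α = 0.1
z_0.05 = 1.645
SE = σ/√n = 25/√146 = 2.0690
Margin of error = 1.645 × 2.0690 = 3.4035
CI: x̄ ± margin = 91 ± 3.4035
CI: (87.5965, 94.4035)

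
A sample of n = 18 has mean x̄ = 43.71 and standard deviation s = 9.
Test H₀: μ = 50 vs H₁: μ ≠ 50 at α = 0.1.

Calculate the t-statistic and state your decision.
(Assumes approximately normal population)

Answer: t = -2.9652, reject H₀

Derivation:
df = n - 1 = 17
SE = s/√n = 9/√18 = 2.1213
t = (x̄ - μ₀)/SE = (43.71 - 50)/2.1213 = -2.9652
Critical value: t_{0.05,17} = ±1.740
p-value ≈ 0.0087
Decision: reject H₀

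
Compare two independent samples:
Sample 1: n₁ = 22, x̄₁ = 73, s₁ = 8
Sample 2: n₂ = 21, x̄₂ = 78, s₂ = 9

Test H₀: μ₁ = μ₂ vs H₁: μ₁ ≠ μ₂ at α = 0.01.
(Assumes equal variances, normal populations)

Answer: t = -1.9276, fail to reject H₀

Derivation:
Pooled variance: s²_p = [21×8² + 20×9²]/(41) = 72.2927
s_p = 8.5025
SE = s_p×√(1/n₁ + 1/n₂) = 8.5025×√(1/22 + 1/21) = 2.5939
t = (x̄₁ - x̄₂)/SE = (73 - 78)/2.5939 = -1.9276
df = 41, t-critical = ±2.701
Decision: fail to reject H₀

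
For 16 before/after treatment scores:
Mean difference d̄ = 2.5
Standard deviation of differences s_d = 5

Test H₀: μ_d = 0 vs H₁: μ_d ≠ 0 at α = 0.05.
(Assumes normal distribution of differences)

df = n - 1 = 15
SE = s_d/√n = 5/√16 = 1.2500
t = d̄/SE = 2.5/1.2500 = 2.0000
Critical value: t_{0.025,15} = ±2.131
p-value ≈ 0.0639
Decision: fail to reject H₀

Answer: t = 2.0000, fail to reject H₀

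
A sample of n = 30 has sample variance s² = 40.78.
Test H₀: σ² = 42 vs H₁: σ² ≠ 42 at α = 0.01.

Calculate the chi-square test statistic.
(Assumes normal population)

Answer: χ² = 28.1576, fail to reject H₀

Derivation:
df = n - 1 = 29
χ² = (n-1)s²/σ₀² = 29×40.78/42 = 28.1576
Critical values: χ²_{0.995,29} = 13.121, χ²_{0.005,29} = 52.336
Rejection region: χ² < 13.121 or χ² > 52.336
Decision: fail to reject H₀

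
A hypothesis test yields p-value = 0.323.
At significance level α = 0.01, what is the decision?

Answer: fail to reject H₀

Derivation:
Compare p-value to α:
0.323 ≥ 0.01
Decision: fail to reject H₀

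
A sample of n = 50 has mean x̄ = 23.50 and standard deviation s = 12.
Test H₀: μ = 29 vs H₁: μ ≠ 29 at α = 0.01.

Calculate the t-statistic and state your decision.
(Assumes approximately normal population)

df = n - 1 = 49
SE = s/√n = 12/√50 = 1.6971
t = (x̄ - μ₀)/SE = (23.50 - 29)/1.6971 = -3.2408
Critical value: t_{0.005,49} = ±2.680
p-value ≈ 0.0021
Decision: reject H₀

Answer: t = -3.2408, reject H₀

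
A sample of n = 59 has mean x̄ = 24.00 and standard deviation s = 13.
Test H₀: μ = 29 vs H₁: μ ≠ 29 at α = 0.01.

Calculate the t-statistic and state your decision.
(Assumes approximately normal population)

Answer: t = -2.9542, reject H₀

Derivation:
df = n - 1 = 58
SE = s/√n = 13/√59 = 1.6925
t = (x̄ - μ₀)/SE = (24.00 - 29)/1.6925 = -2.9542
Critical value: t_{0.005,58} = ±2.663
p-value ≈ 0.0045
Decision: reject H₀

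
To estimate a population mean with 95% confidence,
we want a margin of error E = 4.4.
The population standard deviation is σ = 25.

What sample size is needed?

z_0.025 = 1.960
n = (z×σ/E)² = (1.960×25/4.4)²
n = 124.0186
Round up: n = 125

Answer: n = 125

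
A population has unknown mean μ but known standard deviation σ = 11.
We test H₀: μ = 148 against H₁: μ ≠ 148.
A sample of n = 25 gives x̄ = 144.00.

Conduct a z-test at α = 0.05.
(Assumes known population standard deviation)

Standard error: SE = σ/√n = 11/√25 = 2.2000
z-statistic: z = (x̄ - μ₀)/SE = (144.00 - 148)/2.2000 = -1.8182
Critical value: ±1.960
p-value = 0.0690
Decision: fail to reject H₀

Answer: z = -1.8182, fail to reject H₀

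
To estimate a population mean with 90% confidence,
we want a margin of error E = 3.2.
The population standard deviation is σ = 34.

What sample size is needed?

Answer: n = 306

Derivation:
z_0.05 = 1.645
n = (z×σ/E)² = (1.645×34/3.2)²
n = 305.4849
Round up: n = 306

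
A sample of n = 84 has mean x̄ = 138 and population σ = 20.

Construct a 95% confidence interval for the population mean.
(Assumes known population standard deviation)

Answer: (133.7229, 142.2771)

Derivation:
Confidence level: 95%, α = 0.05
z_0.025 = 1.960
SE = σ/√n = 20/√84 = 2.1822
Margin of error = 1.960 × 2.1822 = 4.2771
CI: x̄ ± margin = 138 ± 4.2771
CI: (133.7229, 142.2771)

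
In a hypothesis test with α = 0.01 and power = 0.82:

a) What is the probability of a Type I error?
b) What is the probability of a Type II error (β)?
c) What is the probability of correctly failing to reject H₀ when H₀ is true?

Answer: a) 0.01, b) 0.18, c) 0.99

Derivation:
a) Type I error probability = α = 0.01
b) Power = P(reject H₀ | H₁ true) = 1 - β = 0.82, so Type II error probability = β = 1 - Power = 0.18
c) P(fail to reject H₀ | H₀ true) = 1 - α = 0.99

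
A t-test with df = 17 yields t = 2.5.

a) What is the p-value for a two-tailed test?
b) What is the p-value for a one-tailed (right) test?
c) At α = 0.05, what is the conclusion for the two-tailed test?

Answer: a) 0.0229, b) 0.0115, c) reject H₀

Derivation:
Using t-distribution with df = 17:
a) Two-tailed: p = 2×P(T > 2.5) = 0.0229
b) One-tailed: p = P(T > 2.5) = 0.0115
c) 0.0229 < 0.05, reject H₀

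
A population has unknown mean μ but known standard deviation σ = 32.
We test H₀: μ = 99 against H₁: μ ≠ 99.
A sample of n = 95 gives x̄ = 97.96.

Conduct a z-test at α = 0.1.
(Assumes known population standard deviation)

Answer: z = -0.3168, fail to reject H₀

Derivation:
Standard error: SE = σ/√n = 32/√95 = 3.2831
z-statistic: z = (x̄ - μ₀)/SE = (97.96 - 99)/3.2831 = -0.3168
Critical value: ±1.645
p-value = 0.7514
Decision: fail to reject H₀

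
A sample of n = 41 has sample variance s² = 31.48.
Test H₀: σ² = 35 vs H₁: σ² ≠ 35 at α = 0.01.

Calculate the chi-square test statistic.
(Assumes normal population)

df = n - 1 = 40
χ² = (n-1)s²/σ₀² = 40×31.48/35 = 35.9771
Critical values: χ²_{0.995,40} = 20.707, χ²_{0.005,40} = 66.766
Rejection region: χ² < 20.707 or χ² > 66.766
Decision: fail to reject H₀

Answer: χ² = 35.9771, fail to reject H₀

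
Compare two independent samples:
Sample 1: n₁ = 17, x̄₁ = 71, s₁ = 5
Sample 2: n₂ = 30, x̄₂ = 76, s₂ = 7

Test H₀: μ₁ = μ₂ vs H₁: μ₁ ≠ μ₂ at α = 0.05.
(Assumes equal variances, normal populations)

Answer: t = -2.5892, reject H₀

Derivation:
Pooled variance: s²_p = [16×5² + 29×7²]/(45) = 40.4667
s_p = 6.3613
SE = s_p×√(1/n₁ + 1/n₂) = 6.3613×√(1/17 + 1/30) = 1.9311
t = (x̄₁ - x̄₂)/SE = (71 - 76)/1.9311 = -2.5892
df = 45, t-critical = ±2.014
Decision: reject H₀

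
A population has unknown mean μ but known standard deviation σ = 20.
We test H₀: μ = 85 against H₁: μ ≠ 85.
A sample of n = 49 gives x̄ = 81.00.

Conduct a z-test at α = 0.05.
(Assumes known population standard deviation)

Standard error: SE = σ/√n = 20/√49 = 2.8571
z-statistic: z = (x̄ - μ₀)/SE = (81.00 - 85)/2.8571 = -1.4000
Critical value: ±1.960
p-value = 0.1615
Decision: fail to reject H₀

Answer: z = -1.4000, fail to reject H₀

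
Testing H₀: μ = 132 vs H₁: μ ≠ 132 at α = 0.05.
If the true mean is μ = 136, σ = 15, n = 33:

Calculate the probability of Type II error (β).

SE = σ/√n = 15/√33 = 2.6112
Critical values: μ₀ ± z_0.025×SE = 132 ± 1.960×2.6112
Acceptance region: (126.8820, 137.1180)
Under H₁ (μ = 136): z_high = (137.1180 - 136)/2.6112 = 0.4282, z_low = (126.8820 - 136)/2.6112 = -3.4919
β = P(not reject | H₁) = Φ(0.4282) - Φ(-3.4919) ≈ 0.6655

Answer: β ≈ 0.6655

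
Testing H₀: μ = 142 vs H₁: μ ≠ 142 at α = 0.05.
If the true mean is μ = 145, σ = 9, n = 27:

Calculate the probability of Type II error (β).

SE = σ/√n = 9/√27 = 1.7321
Critical values: μ₀ ± z_0.025×SE = 142 ± 1.960×1.7321
Acceptance region: (138.6051, 145.3949)
Under H₁ (μ = 145): z_high = (145.3949 - 145)/1.7321 = 0.2280, z_low = (138.6051 - 145)/1.7321 = -3.6920
β = P(not reject | H₁) = Φ(0.2280) - Φ(-3.6920) ≈ 0.5901

Answer: β ≈ 0.5901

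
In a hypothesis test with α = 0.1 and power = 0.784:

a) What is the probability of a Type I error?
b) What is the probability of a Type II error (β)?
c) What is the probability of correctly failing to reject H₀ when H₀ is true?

Answer: a) 0.1, b) 0.216, c) 0.9

Derivation:
a) Type I error probability = α = 0.1
b) Power = P(reject H₀ | H₁ true) = 1 - β = 0.784, so Type II error probability = β = 1 - Power = 0.216
c) P(fail to reject H₀ | H₀ true) = 1 - α = 0.9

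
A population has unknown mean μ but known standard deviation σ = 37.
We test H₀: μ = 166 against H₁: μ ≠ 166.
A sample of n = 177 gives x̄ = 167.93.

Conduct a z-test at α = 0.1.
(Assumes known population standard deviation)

Answer: z = 0.6940, fail to reject H₀

Derivation:
Standard error: SE = σ/√n = 37/√177 = 2.7811
z-statistic: z = (x̄ - μ₀)/SE = (167.93 - 166)/2.7811 = 0.6940
Critical value: ±1.645
p-value = 0.4877
Decision: fail to reject H₀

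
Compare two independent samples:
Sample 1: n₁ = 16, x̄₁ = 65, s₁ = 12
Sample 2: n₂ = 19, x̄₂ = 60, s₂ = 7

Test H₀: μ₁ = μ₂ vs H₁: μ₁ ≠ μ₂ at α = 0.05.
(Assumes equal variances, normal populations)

Answer: t = 1.5348, fail to reject H₀

Derivation:
Pooled variance: s²_p = [15×12² + 18×7²]/(33) = 92.1818
s_p = 9.6011
SE = s_p×√(1/n₁ + 1/n₂) = 9.6011×√(1/16 + 1/19) = 3.2578
t = (x̄₁ - x̄₂)/SE = (65 - 60)/3.2578 = 1.5348
df = 33, t-critical = ±2.035
Decision: fail to reject H₀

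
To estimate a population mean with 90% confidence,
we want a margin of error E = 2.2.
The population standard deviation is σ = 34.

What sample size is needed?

Answer: n = 647

Derivation:
z_0.05 = 1.645
n = (z×σ/E)² = (1.645×34/2.2)²
n = 646.3151
Round up: n = 647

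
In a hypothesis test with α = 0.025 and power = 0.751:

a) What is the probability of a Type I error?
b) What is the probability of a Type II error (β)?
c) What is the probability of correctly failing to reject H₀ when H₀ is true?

Answer: a) 0.025, b) 0.249, c) 0.975

Derivation:
a) Type I error probability = α = 0.025
b) Power = P(reject H₀ | H₁ true) = 1 - β = 0.751, so Type II error probability = β = 1 - Power = 0.249
c) P(fail to reject H₀ | H₀ true) = 1 - α = 0.975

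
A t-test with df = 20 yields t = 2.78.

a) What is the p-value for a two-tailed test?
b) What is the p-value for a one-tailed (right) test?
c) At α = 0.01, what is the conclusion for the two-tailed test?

Using t-distribution with df = 20:
a) Two-tailed: p = 2×P(T > 2.78) = 0.0116
b) One-tailed: p = P(T > 2.78) = 0.0058
c) 0.0116 ≥ 0.01, fail to reject H₀

Answer: a) 0.0116, b) 0.0058, c) fail to reject H₀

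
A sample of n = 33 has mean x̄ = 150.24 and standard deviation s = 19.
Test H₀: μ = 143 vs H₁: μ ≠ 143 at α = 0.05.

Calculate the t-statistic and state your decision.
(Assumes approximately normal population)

df = n - 1 = 32
SE = s/√n = 19/√33 = 3.3075
t = (x̄ - μ₀)/SE = (150.24 - 143)/3.3075 = 2.1890
Critical value: t_{0.025,32} = ±2.037
p-value ≈ 0.0360
Decision: reject H₀

Answer: t = 2.1890, reject H₀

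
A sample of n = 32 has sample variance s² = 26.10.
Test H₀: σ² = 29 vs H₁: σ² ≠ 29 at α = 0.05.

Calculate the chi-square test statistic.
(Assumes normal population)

df = n - 1 = 31
χ² = (n-1)s²/σ₀² = 31×26.10/29 = 27.9000
Critical values: χ²_{0.975,31} = 17.539, χ²_{0.025,31} = 48.232
Rejection region: χ² < 17.539 or χ² > 48.232
Decision: fail to reject H₀

Answer: χ² = 27.9000, fail to reject H₀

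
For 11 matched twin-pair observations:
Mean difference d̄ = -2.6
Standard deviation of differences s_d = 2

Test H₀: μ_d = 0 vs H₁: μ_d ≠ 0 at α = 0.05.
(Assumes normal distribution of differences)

df = n - 1 = 10
SE = s_d/√n = 2/√11 = 0.6030
t = d̄/SE = -2.6/0.6030 = -4.3118
Critical value: t_{0.025,10} = ±2.228
p-value ≈ 0.0015
Decision: reject H₀

Answer: t = -4.3118, reject H₀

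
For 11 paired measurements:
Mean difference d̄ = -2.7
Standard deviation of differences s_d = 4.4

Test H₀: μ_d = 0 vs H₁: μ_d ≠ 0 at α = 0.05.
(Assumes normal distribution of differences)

Answer: t = -2.0353, fail to reject H₀

Derivation:
df = n - 1 = 10
SE = s_d/√n = 4.4/√11 = 1.3266
t = d̄/SE = -2.7/1.3266 = -2.0353
Critical value: t_{0.025,10} = ±2.228
p-value ≈ 0.0692
Decision: fail to reject H₀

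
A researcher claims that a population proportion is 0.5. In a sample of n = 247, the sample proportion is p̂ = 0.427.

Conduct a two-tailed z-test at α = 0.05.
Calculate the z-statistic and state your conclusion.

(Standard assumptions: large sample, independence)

H₀: p = 0.5, H₁: p ≠ 0.5
Standard error: SE = √(p₀(1-p₀)/n) = √(0.5×0.5/247) = 0.031814
z-statistic: z = (p̂ - p₀)/SE = (0.427 - 0.5)/0.031814 = -2.2946
Critical value: z_0.025 = ±1.960
p-value = 0.0218
Decision: reject H₀ at α = 0.05

Answer: z = -2.2946, reject H₀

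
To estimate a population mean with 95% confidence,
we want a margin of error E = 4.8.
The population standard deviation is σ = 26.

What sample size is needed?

z_0.025 = 1.960
n = (z×σ/E)² = (1.960×26/4.8)²
n = 112.7136
Round up: n = 113

Answer: n = 113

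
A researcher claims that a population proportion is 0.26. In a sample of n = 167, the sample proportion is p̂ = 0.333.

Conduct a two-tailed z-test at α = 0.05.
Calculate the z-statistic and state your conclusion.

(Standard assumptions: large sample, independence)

H₀: p = 0.26, H₁: p ≠ 0.26
Standard error: SE = √(p₀(1-p₀)/n) = √(0.26×0.74/167) = 0.033943
z-statistic: z = (p̂ - p₀)/SE = (0.333 - 0.26)/0.033943 = 2.1507
Critical value: z_0.025 = ±1.960
p-value = 0.0315
Decision: reject H₀ at α = 0.05

Answer: z = 2.1507, reject H₀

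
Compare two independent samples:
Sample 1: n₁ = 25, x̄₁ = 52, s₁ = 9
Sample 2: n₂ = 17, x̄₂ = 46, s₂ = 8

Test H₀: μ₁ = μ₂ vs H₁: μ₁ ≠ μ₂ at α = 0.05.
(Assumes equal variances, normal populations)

Pooled variance: s²_p = [24×9² + 16×8²]/(40) = 74.2000
s_p = 8.6139
SE = s_p×√(1/n₁ + 1/n₂) = 8.6139×√(1/25 + 1/17) = 2.7079
t = (x̄₁ - x̄₂)/SE = (52 - 46)/2.7079 = 2.2157
df = 40, t-critical = ±2.021
Decision: reject H₀

Answer: t = 2.2157, reject H₀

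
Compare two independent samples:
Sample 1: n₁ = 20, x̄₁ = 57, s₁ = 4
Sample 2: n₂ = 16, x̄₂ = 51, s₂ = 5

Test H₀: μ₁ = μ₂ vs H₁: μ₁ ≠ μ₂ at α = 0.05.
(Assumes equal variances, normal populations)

Pooled variance: s²_p = [19×4² + 15×5²]/(34) = 19.9706
s_p = 4.4688
SE = s_p×√(1/n₁ + 1/n₂) = 4.4688×√(1/20 + 1/16) = 1.4989
t = (x̄₁ - x̄₂)/SE = (57 - 51)/1.4989 = 4.0029
df = 34, t-critical = ±2.032
Decision: reject H₀

Answer: t = 4.0029, reject H₀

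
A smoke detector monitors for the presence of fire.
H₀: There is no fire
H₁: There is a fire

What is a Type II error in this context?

Type I error (α): Rejecting H₀ when H₀ is true
Type II error (β): Failing to reject H₀ when H₁ is true

Answer: The alarm fails to sound when there actually is a fire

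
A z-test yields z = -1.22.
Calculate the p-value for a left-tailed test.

For z = -1.22:
p = P(Z < -1.22) = Φ(-1.22) = 0.1112

Answer: p-value ≈ 0.1112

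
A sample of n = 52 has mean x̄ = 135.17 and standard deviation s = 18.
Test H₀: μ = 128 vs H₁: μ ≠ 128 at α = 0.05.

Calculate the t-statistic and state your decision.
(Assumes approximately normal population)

Answer: t = 2.8724, reject H₀

Derivation:
df = n - 1 = 51
SE = s/√n = 18/√52 = 2.4962
t = (x̄ - μ₀)/SE = (135.17 - 128)/2.4962 = 2.8724
Critical value: t_{0.025,51} = ±2.008
p-value ≈ 0.0059
Decision: reject H₀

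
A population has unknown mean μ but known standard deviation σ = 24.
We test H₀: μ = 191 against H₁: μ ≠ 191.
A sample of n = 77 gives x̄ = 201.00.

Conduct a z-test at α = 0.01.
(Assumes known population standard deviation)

Standard error: SE = σ/√n = 24/√77 = 2.7351
z-statistic: z = (x̄ - μ₀)/SE = (201.00 - 191)/2.7351 = 3.6562
Critical value: ±2.576
p-value = 0.0003
Decision: reject H₀

Answer: z = 3.6562, reject H₀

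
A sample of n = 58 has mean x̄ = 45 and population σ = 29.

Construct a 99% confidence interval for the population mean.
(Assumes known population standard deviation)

Answer: (35.1908, 54.8092)

Derivation:
Confidence level: 99%, α = 0.01
z_0.005 = 2.576
SE = σ/√n = 29/√58 = 3.8079
Margin of error = 2.576 × 3.8079 = 9.8092
CI: x̄ ± margin = 45 ± 9.8092
CI: (35.1908, 54.8092)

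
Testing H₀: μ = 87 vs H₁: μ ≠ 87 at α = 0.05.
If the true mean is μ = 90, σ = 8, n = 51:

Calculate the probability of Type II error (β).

SE = σ/√n = 8/√51 = 1.1202
Critical values: μ₀ ± z_0.025×SE = 87 ± 1.960×1.1202
Acceptance region: (84.8044, 89.1956)
Under H₁ (μ = 90): z_high = (89.1956 - 90)/1.1202 = -0.7181, z_low = (84.8044 - 90)/1.1202 = -4.6381
β = P(not reject | H₁) = Φ(-0.7181) - Φ(-4.6381) ≈ 0.2363

Answer: β ≈ 0.2363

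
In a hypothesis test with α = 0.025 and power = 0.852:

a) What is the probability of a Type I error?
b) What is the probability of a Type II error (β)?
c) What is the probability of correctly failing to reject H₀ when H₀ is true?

a) Type I error probability = α = 0.025
b) Power = P(reject H₀ | H₁ true) = 1 - β = 0.852, so Type II error probability = β = 1 - Power = 0.148
c) P(fail to reject H₀ | H₀ true) = 1 - α = 0.975

Answer: a) 0.025, b) 0.148, c) 0.975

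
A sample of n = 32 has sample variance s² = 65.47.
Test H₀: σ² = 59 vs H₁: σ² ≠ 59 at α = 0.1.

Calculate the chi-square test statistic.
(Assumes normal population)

Answer: χ² = 34.3995, fail to reject H₀

Derivation:
df = n - 1 = 31
χ² = (n-1)s²/σ₀² = 31×65.47/59 = 34.3995
Critical values: χ²_{0.95,31} = 19.281, χ²_{0.05,31} = 44.985
Rejection region: χ² < 19.281 or χ² > 44.985
Decision: fail to reject H₀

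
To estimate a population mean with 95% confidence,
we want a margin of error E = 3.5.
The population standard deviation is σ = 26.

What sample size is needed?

z_0.025 = 1.960
n = (z×σ/E)² = (1.960×26/3.5)²
n = 211.9936
Round up: n = 212

Answer: n = 212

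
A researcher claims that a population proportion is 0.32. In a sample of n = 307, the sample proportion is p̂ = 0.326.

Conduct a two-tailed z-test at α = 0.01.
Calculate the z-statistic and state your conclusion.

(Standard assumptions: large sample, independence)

H₀: p = 0.32, H₁: p ≠ 0.32
Standard error: SE = √(p₀(1-p₀)/n) = √(0.32×0.68/307) = 0.026623
z-statistic: z = (p̂ - p₀)/SE = (0.326 - 0.32)/0.026623 = 0.2254
Critical value: z_0.005 = ±2.576
p-value = 0.8217
Decision: fail to reject H₀ at α = 0.01

Answer: z = 0.2254, fail to reject H₀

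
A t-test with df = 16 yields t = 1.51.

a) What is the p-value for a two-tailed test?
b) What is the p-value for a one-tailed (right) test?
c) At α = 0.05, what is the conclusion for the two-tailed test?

Using t-distribution with df = 16:
a) Two-tailed: p = 2×P(T > 1.51) = 0.1505
b) One-tailed: p = P(T > 1.51) = 0.0753
c) 0.1505 ≥ 0.05, fail to reject H₀

Answer: a) 0.1505, b) 0.0753, c) fail to reject H₀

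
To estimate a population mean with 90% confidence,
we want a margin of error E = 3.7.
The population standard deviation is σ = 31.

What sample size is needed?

z_0.05 = 1.645
n = (z×σ/E)² = (1.645×31/3.7)²
n = 189.9554
Round up: n = 190

Answer: n = 190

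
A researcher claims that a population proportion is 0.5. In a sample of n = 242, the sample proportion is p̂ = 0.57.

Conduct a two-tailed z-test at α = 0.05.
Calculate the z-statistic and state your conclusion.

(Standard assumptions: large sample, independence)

H₀: p = 0.5, H₁: p ≠ 0.5
Standard error: SE = √(p₀(1-p₀)/n) = √(0.5×0.5/242) = 0.032141
z-statistic: z = (p̂ - p₀)/SE = (0.57 - 0.5)/0.032141 = 2.1779
Critical value: z_0.025 = ±1.960
p-value = 0.0294
Decision: reject H₀ at α = 0.05

Answer: z = 2.1779, reject H₀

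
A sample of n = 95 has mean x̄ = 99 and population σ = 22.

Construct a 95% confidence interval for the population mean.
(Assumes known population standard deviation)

Answer: (94.5759, 103.4241)

Derivation:
Confidence level: 95%, α = 0.05
z_0.025 = 1.960
SE = σ/√n = 22/√95 = 2.2572
Margin of error = 1.960 × 2.2572 = 4.4241
CI: x̄ ± margin = 99 ± 4.4241
CI: (94.5759, 103.4241)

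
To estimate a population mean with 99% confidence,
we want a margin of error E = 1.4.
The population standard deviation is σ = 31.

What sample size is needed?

Answer: n = 3254

Derivation:
z_0.005 = 2.576
n = (z×σ/E)² = (2.576×31/1.4)²
n = 3253.5616
Round up: n = 3254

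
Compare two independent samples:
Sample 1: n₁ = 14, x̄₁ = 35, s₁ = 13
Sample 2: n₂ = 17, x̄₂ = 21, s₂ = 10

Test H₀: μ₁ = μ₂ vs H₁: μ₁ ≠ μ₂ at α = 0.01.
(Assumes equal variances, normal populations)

Pooled variance: s²_p = [13×13² + 16×10²]/(29) = 130.9310
s_p = 11.4425
SE = s_p×√(1/n₁ + 1/n₂) = 11.4425×√(1/14 + 1/17) = 4.1297
t = (x̄₁ - x̄₂)/SE = (35 - 21)/4.1297 = 3.3901
df = 29, t-critical = ±2.756
Decision: reject H₀

Answer: t = 3.3901, reject H₀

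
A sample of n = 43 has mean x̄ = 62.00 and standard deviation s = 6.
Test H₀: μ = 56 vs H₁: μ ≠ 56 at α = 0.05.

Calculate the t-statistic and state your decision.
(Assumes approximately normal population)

Answer: t = 6.5574, reject H₀

Derivation:
df = n - 1 = 42
SE = s/√n = 6/√43 = 0.9150
t = (x̄ - μ₀)/SE = (62.00 - 56)/0.9150 = 6.5574
Critical value: t_{0.025,42} = ±2.018
p-value < 0.0001
Decision: reject H₀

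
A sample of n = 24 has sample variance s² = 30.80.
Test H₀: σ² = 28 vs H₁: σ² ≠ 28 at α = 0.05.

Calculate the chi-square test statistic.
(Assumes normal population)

df = n - 1 = 23
χ² = (n-1)s²/σ₀² = 23×30.80/28 = 25.3000
Critical values: χ²_{0.975,23} = 11.689, χ²_{0.025,23} = 38.076
Rejection region: χ² < 11.689 or χ² > 38.076
Decision: fail to reject H₀

Answer: χ² = 25.3000, fail to reject H₀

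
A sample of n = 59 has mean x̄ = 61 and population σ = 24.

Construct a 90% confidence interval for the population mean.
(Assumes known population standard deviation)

Answer: (55.8602, 66.1398)

Derivation:
Confidence level: 90%, α = 0.1
z_0.05 = 1.645
SE = σ/√n = 24/√59 = 3.1245
Margin of error = 1.645 × 3.1245 = 5.1398
CI: x̄ ± margin = 61 ± 5.1398
CI: (55.8602, 66.1398)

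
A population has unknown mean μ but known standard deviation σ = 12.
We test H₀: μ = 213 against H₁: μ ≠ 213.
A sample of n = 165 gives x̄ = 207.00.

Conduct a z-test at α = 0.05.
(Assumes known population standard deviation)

Answer: z = -6.4226, reject H₀

Derivation:
Standard error: SE = σ/√n = 12/√165 = 0.9342
z-statistic: z = (x̄ - μ₀)/SE = (207.00 - 213)/0.9342 = -6.4226
Critical value: ±1.960
p-value < 0.0001
Decision: reject H₀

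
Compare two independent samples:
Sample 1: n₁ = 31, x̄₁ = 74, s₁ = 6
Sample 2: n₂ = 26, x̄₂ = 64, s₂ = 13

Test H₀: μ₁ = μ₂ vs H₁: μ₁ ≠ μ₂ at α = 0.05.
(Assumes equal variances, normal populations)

Pooled variance: s²_p = [30×6² + 25×13²]/(55) = 96.4545
s_p = 9.8211
SE = s_p×√(1/n₁ + 1/n₂) = 9.8211×√(1/31 + 1/26) = 2.6117
t = (x̄₁ - x̄₂)/SE = (74 - 64)/2.6117 = 3.8289
df = 55, t-critical = ±2.004
Decision: reject H₀

Answer: t = 3.8289, reject H₀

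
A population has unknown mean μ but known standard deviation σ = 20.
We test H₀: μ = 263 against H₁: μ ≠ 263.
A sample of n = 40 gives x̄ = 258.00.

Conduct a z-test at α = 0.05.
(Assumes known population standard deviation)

Standard error: SE = σ/√n = 20/√40 = 3.1623
z-statistic: z = (x̄ - μ₀)/SE = (258.00 - 263)/3.1623 = -1.5811
Critical value: ±1.960
p-value = 0.1139
Decision: fail to reject H₀

Answer: z = -1.5811, fail to reject H₀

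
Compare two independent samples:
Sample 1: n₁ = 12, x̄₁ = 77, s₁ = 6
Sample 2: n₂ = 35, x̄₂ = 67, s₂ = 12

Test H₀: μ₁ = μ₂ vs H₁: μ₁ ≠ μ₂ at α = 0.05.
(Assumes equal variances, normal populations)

Answer: t = 2.7566, reject H₀

Derivation:
Pooled variance: s²_p = [11×6² + 34×12²]/(45) = 117.6000
s_p = 10.8444
SE = s_p×√(1/n₁ + 1/n₂) = 10.8444×√(1/12 + 1/35) = 3.6277
t = (x̄₁ - x̄₂)/SE = (77 - 67)/3.6277 = 2.7566
df = 45, t-critical = ±2.014
Decision: reject H₀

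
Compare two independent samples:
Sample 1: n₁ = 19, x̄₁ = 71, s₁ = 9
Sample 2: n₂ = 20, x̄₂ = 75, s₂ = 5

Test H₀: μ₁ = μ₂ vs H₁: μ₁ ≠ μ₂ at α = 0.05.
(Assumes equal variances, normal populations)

Answer: t = -1.7275, fail to reject H₀

Derivation:
Pooled variance: s²_p = [18×9² + 19×5²]/(37) = 52.2432
s_p = 7.2279
SE = s_p×√(1/n₁ + 1/n₂) = 7.2279×√(1/19 + 1/20) = 2.3155
t = (x̄₁ - x̄₂)/SE = (71 - 75)/2.3155 = -1.7275
df = 37, t-critical = ±2.026
Decision: fail to reject H₀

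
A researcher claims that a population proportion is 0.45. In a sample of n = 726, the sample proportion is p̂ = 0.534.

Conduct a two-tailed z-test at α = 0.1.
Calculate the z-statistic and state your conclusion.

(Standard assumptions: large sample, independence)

H₀: p = 0.45, H₁: p ≠ 0.45
Standard error: SE = √(p₀(1-p₀)/n) = √(0.45×0.55/726) = 0.018464
z-statistic: z = (p̂ - p₀)/SE = (0.534 - 0.45)/0.018464 = 4.5494
Critical value: z_0.05 = ±1.645
p-value < 0.0001
Decision: reject H₀ at α = 0.1

Answer: z = 4.5494, reject H₀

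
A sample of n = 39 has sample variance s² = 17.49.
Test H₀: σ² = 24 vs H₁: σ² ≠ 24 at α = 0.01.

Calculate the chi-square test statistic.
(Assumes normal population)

df = n - 1 = 38
χ² = (n-1)s²/σ₀² = 38×17.49/24 = 27.6925
Critical values: χ²_{0.995,38} = 19.289, χ²_{0.005,38} = 64.181
Rejection region: χ² < 19.289 or χ² > 64.181
Decision: fail to reject H₀

Answer: χ² = 27.6925, fail to reject H₀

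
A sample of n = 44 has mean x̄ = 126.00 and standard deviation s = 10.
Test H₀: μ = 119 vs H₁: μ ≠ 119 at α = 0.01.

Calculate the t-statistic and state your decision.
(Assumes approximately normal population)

df = n - 1 = 43
SE = s/√n = 10/√44 = 1.5076
t = (x̄ - μ₀)/SE = (126.00 - 119)/1.5076 = 4.6431
Critical value: t_{0.005,43} = ±2.695
p-value < 0.0001
Decision: reject H₀

Answer: t = 4.6431, reject H₀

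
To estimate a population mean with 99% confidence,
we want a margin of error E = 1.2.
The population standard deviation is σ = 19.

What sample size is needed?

Answer: n = 1664

Derivation:
z_0.005 = 2.576
n = (z×σ/E)² = (2.576×19/1.2)²
n = 1663.5522
Round up: n = 1664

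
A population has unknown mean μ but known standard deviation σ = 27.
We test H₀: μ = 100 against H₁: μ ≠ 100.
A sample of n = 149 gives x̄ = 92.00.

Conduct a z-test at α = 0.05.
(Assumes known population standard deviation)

Answer: z = -3.6168, reject H₀

Derivation:
Standard error: SE = σ/√n = 27/√149 = 2.2119
z-statistic: z = (x̄ - μ₀)/SE = (92.00 - 100)/2.2119 = -3.6168
Critical value: ±1.960
p-value = 0.0003
Decision: reject H₀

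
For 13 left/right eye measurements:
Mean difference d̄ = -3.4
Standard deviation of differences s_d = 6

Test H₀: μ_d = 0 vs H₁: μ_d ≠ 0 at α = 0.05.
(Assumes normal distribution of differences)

Answer: t = -2.0431, fail to reject H₀

Derivation:
df = n - 1 = 12
SE = s_d/√n = 6/√13 = 1.6641
t = d̄/SE = -3.4/1.6641 = -2.0431
Critical value: t_{0.025,12} = ±2.179
p-value ≈ 0.0636
Decision: fail to reject H₀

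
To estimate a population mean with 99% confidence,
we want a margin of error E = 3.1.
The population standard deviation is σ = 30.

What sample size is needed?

z_0.005 = 2.576
n = (z×σ/E)² = (2.576×30/3.1)²
n = 621.4566
Round up: n = 622

Answer: n = 622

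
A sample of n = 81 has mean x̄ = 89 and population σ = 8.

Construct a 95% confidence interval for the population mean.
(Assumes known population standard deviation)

Answer: (87.2578, 90.7422)

Derivation:
Confidence level: 95%, α = 0.05
z_0.025 = 1.960
SE = σ/√n = 8/√81 = 0.8889
Margin of error = 1.960 × 0.8889 = 1.7422
CI: x̄ ± margin = 89 ± 1.7422
CI: (87.2578, 90.7422)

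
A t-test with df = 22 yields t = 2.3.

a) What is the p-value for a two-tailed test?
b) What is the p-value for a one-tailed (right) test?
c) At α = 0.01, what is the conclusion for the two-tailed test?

Answer: a) 0.0313, b) 0.0157, c) fail to reject H₀

Derivation:
Using t-distribution with df = 22:
a) Two-tailed: p = 2×P(T > 2.3) = 0.0313
b) One-tailed: p = P(T > 2.3) = 0.0157
c) 0.0313 ≥ 0.01, fail to reject H₀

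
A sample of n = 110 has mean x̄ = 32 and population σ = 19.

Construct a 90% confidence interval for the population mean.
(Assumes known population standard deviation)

Answer: (29.0199, 34.9801)

Derivation:
Confidence level: 90%, α = 0.1
z_0.05 = 1.645
SE = σ/√n = 19/√110 = 1.8116
Margin of error = 1.645 × 1.8116 = 2.9801
CI: x̄ ± margin = 32 ± 2.9801
CI: (29.0199, 34.9801)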